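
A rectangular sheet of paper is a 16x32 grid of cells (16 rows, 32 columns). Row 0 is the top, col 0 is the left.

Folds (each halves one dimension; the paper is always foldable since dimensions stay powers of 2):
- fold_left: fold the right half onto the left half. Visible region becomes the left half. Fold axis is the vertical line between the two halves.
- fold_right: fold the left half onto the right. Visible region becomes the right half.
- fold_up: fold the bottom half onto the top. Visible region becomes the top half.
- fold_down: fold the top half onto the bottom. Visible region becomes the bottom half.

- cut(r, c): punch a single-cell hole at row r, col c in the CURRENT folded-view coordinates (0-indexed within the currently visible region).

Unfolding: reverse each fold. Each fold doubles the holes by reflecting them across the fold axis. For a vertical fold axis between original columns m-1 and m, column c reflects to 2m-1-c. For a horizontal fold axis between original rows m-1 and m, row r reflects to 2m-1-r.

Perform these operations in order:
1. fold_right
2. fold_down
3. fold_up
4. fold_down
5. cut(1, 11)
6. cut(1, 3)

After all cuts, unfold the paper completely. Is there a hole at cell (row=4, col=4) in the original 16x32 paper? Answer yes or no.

Answer: yes

Derivation:
Op 1 fold_right: fold axis v@16; visible region now rows[0,16) x cols[16,32) = 16x16
Op 2 fold_down: fold axis h@8; visible region now rows[8,16) x cols[16,32) = 8x16
Op 3 fold_up: fold axis h@12; visible region now rows[8,12) x cols[16,32) = 4x16
Op 4 fold_down: fold axis h@10; visible region now rows[10,12) x cols[16,32) = 2x16
Op 5 cut(1, 11): punch at orig (11,27); cuts so far [(11, 27)]; region rows[10,12) x cols[16,32) = 2x16
Op 6 cut(1, 3): punch at orig (11,19); cuts so far [(11, 19), (11, 27)]; region rows[10,12) x cols[16,32) = 2x16
Unfold 1 (reflect across h@10): 4 holes -> [(8, 19), (8, 27), (11, 19), (11, 27)]
Unfold 2 (reflect across h@12): 8 holes -> [(8, 19), (8, 27), (11, 19), (11, 27), (12, 19), (12, 27), (15, 19), (15, 27)]
Unfold 3 (reflect across h@8): 16 holes -> [(0, 19), (0, 27), (3, 19), (3, 27), (4, 19), (4, 27), (7, 19), (7, 27), (8, 19), (8, 27), (11, 19), (11, 27), (12, 19), (12, 27), (15, 19), (15, 27)]
Unfold 4 (reflect across v@16): 32 holes -> [(0, 4), (0, 12), (0, 19), (0, 27), (3, 4), (3, 12), (3, 19), (3, 27), (4, 4), (4, 12), (4, 19), (4, 27), (7, 4), (7, 12), (7, 19), (7, 27), (8, 4), (8, 12), (8, 19), (8, 27), (11, 4), (11, 12), (11, 19), (11, 27), (12, 4), (12, 12), (12, 19), (12, 27), (15, 4), (15, 12), (15, 19), (15, 27)]
Holes: [(0, 4), (0, 12), (0, 19), (0, 27), (3, 4), (3, 12), (3, 19), (3, 27), (4, 4), (4, 12), (4, 19), (4, 27), (7, 4), (7, 12), (7, 19), (7, 27), (8, 4), (8, 12), (8, 19), (8, 27), (11, 4), (11, 12), (11, 19), (11, 27), (12, 4), (12, 12), (12, 19), (12, 27), (15, 4), (15, 12), (15, 19), (15, 27)]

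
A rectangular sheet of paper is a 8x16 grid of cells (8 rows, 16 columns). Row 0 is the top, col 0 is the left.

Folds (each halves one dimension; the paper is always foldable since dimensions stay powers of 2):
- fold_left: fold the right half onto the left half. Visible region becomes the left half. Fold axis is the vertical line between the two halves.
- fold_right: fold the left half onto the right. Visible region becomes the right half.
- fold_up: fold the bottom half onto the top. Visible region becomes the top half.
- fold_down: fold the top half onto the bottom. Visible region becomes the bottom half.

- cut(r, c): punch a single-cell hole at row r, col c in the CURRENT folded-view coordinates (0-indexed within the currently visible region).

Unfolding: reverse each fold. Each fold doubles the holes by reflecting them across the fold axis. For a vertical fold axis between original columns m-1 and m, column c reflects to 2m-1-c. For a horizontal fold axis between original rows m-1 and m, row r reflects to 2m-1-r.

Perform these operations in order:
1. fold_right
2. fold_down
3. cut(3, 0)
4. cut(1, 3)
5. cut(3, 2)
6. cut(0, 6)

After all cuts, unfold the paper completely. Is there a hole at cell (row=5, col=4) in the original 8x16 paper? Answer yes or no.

Answer: yes

Derivation:
Op 1 fold_right: fold axis v@8; visible region now rows[0,8) x cols[8,16) = 8x8
Op 2 fold_down: fold axis h@4; visible region now rows[4,8) x cols[8,16) = 4x8
Op 3 cut(3, 0): punch at orig (7,8); cuts so far [(7, 8)]; region rows[4,8) x cols[8,16) = 4x8
Op 4 cut(1, 3): punch at orig (5,11); cuts so far [(5, 11), (7, 8)]; region rows[4,8) x cols[8,16) = 4x8
Op 5 cut(3, 2): punch at orig (7,10); cuts so far [(5, 11), (7, 8), (7, 10)]; region rows[4,8) x cols[8,16) = 4x8
Op 6 cut(0, 6): punch at orig (4,14); cuts so far [(4, 14), (5, 11), (7, 8), (7, 10)]; region rows[4,8) x cols[8,16) = 4x8
Unfold 1 (reflect across h@4): 8 holes -> [(0, 8), (0, 10), (2, 11), (3, 14), (4, 14), (5, 11), (7, 8), (7, 10)]
Unfold 2 (reflect across v@8): 16 holes -> [(0, 5), (0, 7), (0, 8), (0, 10), (2, 4), (2, 11), (3, 1), (3, 14), (4, 1), (4, 14), (5, 4), (5, 11), (7, 5), (7, 7), (7, 8), (7, 10)]
Holes: [(0, 5), (0, 7), (0, 8), (0, 10), (2, 4), (2, 11), (3, 1), (3, 14), (4, 1), (4, 14), (5, 4), (5, 11), (7, 5), (7, 7), (7, 8), (7, 10)]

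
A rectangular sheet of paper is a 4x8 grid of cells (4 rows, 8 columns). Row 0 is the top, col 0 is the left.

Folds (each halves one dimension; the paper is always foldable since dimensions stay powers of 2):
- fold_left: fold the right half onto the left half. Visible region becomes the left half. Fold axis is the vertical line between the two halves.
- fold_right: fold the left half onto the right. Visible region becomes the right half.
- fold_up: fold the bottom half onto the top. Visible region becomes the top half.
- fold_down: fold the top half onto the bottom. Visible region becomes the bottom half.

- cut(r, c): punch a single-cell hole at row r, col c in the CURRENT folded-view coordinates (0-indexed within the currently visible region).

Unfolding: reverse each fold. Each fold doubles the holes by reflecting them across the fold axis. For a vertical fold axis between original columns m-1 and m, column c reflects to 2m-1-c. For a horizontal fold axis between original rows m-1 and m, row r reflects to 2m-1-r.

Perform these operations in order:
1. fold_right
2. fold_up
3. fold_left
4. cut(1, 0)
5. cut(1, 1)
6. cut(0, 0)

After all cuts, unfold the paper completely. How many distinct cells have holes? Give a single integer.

Op 1 fold_right: fold axis v@4; visible region now rows[0,4) x cols[4,8) = 4x4
Op 2 fold_up: fold axis h@2; visible region now rows[0,2) x cols[4,8) = 2x4
Op 3 fold_left: fold axis v@6; visible region now rows[0,2) x cols[4,6) = 2x2
Op 4 cut(1, 0): punch at orig (1,4); cuts so far [(1, 4)]; region rows[0,2) x cols[4,6) = 2x2
Op 5 cut(1, 1): punch at orig (1,5); cuts so far [(1, 4), (1, 5)]; region rows[0,2) x cols[4,6) = 2x2
Op 6 cut(0, 0): punch at orig (0,4); cuts so far [(0, 4), (1, 4), (1, 5)]; region rows[0,2) x cols[4,6) = 2x2
Unfold 1 (reflect across v@6): 6 holes -> [(0, 4), (0, 7), (1, 4), (1, 5), (1, 6), (1, 7)]
Unfold 2 (reflect across h@2): 12 holes -> [(0, 4), (0, 7), (1, 4), (1, 5), (1, 6), (1, 7), (2, 4), (2, 5), (2, 6), (2, 7), (3, 4), (3, 7)]
Unfold 3 (reflect across v@4): 24 holes -> [(0, 0), (0, 3), (0, 4), (0, 7), (1, 0), (1, 1), (1, 2), (1, 3), (1, 4), (1, 5), (1, 6), (1, 7), (2, 0), (2, 1), (2, 2), (2, 3), (2, 4), (2, 5), (2, 6), (2, 7), (3, 0), (3, 3), (3, 4), (3, 7)]

Answer: 24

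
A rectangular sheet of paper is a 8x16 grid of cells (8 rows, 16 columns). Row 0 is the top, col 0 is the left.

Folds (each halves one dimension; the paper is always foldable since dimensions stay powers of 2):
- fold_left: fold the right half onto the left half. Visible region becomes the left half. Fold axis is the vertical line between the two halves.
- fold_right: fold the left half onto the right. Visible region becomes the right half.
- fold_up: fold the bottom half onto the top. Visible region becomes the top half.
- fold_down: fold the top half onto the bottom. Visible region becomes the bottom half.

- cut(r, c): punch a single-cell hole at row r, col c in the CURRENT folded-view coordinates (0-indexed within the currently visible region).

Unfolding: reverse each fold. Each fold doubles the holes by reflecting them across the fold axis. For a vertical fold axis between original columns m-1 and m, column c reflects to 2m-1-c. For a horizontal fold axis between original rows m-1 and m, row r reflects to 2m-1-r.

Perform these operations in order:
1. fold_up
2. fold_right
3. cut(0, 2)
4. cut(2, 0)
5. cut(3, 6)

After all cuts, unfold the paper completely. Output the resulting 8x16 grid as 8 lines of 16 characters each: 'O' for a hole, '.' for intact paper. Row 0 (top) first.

Answer: .....O....O.....
................
.......OO.......
.O............O.
.O............O.
.......OO.......
................
.....O....O.....

Derivation:
Op 1 fold_up: fold axis h@4; visible region now rows[0,4) x cols[0,16) = 4x16
Op 2 fold_right: fold axis v@8; visible region now rows[0,4) x cols[8,16) = 4x8
Op 3 cut(0, 2): punch at orig (0,10); cuts so far [(0, 10)]; region rows[0,4) x cols[8,16) = 4x8
Op 4 cut(2, 0): punch at orig (2,8); cuts so far [(0, 10), (2, 8)]; region rows[0,4) x cols[8,16) = 4x8
Op 5 cut(3, 6): punch at orig (3,14); cuts so far [(0, 10), (2, 8), (3, 14)]; region rows[0,4) x cols[8,16) = 4x8
Unfold 1 (reflect across v@8): 6 holes -> [(0, 5), (0, 10), (2, 7), (2, 8), (3, 1), (3, 14)]
Unfold 2 (reflect across h@4): 12 holes -> [(0, 5), (0, 10), (2, 7), (2, 8), (3, 1), (3, 14), (4, 1), (4, 14), (5, 7), (5, 8), (7, 5), (7, 10)]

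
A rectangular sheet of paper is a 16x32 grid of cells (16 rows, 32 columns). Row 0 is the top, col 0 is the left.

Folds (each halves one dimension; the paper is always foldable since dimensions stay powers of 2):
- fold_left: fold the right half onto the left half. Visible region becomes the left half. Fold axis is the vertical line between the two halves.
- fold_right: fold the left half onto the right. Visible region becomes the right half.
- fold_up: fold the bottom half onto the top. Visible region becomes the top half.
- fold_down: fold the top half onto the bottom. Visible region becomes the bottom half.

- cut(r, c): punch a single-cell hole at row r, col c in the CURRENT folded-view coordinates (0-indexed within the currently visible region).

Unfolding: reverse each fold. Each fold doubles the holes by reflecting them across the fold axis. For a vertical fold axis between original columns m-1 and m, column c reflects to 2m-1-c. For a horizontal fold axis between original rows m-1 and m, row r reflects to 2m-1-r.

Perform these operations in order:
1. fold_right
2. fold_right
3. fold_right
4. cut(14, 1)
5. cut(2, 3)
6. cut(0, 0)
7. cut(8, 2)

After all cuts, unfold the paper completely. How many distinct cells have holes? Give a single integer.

Answer: 32

Derivation:
Op 1 fold_right: fold axis v@16; visible region now rows[0,16) x cols[16,32) = 16x16
Op 2 fold_right: fold axis v@24; visible region now rows[0,16) x cols[24,32) = 16x8
Op 3 fold_right: fold axis v@28; visible region now rows[0,16) x cols[28,32) = 16x4
Op 4 cut(14, 1): punch at orig (14,29); cuts so far [(14, 29)]; region rows[0,16) x cols[28,32) = 16x4
Op 5 cut(2, 3): punch at orig (2,31); cuts so far [(2, 31), (14, 29)]; region rows[0,16) x cols[28,32) = 16x4
Op 6 cut(0, 0): punch at orig (0,28); cuts so far [(0, 28), (2, 31), (14, 29)]; region rows[0,16) x cols[28,32) = 16x4
Op 7 cut(8, 2): punch at orig (8,30); cuts so far [(0, 28), (2, 31), (8, 30), (14, 29)]; region rows[0,16) x cols[28,32) = 16x4
Unfold 1 (reflect across v@28): 8 holes -> [(0, 27), (0, 28), (2, 24), (2, 31), (8, 25), (8, 30), (14, 26), (14, 29)]
Unfold 2 (reflect across v@24): 16 holes -> [(0, 19), (0, 20), (0, 27), (0, 28), (2, 16), (2, 23), (2, 24), (2, 31), (8, 17), (8, 22), (8, 25), (8, 30), (14, 18), (14, 21), (14, 26), (14, 29)]
Unfold 3 (reflect across v@16): 32 holes -> [(0, 3), (0, 4), (0, 11), (0, 12), (0, 19), (0, 20), (0, 27), (0, 28), (2, 0), (2, 7), (2, 8), (2, 15), (2, 16), (2, 23), (2, 24), (2, 31), (8, 1), (8, 6), (8, 9), (8, 14), (8, 17), (8, 22), (8, 25), (8, 30), (14, 2), (14, 5), (14, 10), (14, 13), (14, 18), (14, 21), (14, 26), (14, 29)]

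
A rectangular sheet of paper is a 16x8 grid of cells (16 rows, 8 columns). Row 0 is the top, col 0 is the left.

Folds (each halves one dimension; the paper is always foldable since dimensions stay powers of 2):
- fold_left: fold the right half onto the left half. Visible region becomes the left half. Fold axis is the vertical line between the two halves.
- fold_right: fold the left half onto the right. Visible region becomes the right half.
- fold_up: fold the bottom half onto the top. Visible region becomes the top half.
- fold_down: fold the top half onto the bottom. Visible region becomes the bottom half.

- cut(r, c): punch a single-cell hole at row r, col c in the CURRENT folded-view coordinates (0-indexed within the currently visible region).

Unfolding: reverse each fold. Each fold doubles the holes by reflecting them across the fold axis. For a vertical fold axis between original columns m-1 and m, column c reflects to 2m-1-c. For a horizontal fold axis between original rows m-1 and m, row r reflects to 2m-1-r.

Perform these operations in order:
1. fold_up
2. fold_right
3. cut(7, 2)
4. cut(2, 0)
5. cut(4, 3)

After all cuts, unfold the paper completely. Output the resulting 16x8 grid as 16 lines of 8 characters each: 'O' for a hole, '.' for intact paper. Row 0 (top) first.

Op 1 fold_up: fold axis h@8; visible region now rows[0,8) x cols[0,8) = 8x8
Op 2 fold_right: fold axis v@4; visible region now rows[0,8) x cols[4,8) = 8x4
Op 3 cut(7, 2): punch at orig (7,6); cuts so far [(7, 6)]; region rows[0,8) x cols[4,8) = 8x4
Op 4 cut(2, 0): punch at orig (2,4); cuts so far [(2, 4), (7, 6)]; region rows[0,8) x cols[4,8) = 8x4
Op 5 cut(4, 3): punch at orig (4,7); cuts so far [(2, 4), (4, 7), (7, 6)]; region rows[0,8) x cols[4,8) = 8x4
Unfold 1 (reflect across v@4): 6 holes -> [(2, 3), (2, 4), (4, 0), (4, 7), (7, 1), (7, 6)]
Unfold 2 (reflect across h@8): 12 holes -> [(2, 3), (2, 4), (4, 0), (4, 7), (7, 1), (7, 6), (8, 1), (8, 6), (11, 0), (11, 7), (13, 3), (13, 4)]

Answer: ........
........
...OO...
........
O......O
........
........
.O....O.
.O....O.
........
........
O......O
........
...OO...
........
........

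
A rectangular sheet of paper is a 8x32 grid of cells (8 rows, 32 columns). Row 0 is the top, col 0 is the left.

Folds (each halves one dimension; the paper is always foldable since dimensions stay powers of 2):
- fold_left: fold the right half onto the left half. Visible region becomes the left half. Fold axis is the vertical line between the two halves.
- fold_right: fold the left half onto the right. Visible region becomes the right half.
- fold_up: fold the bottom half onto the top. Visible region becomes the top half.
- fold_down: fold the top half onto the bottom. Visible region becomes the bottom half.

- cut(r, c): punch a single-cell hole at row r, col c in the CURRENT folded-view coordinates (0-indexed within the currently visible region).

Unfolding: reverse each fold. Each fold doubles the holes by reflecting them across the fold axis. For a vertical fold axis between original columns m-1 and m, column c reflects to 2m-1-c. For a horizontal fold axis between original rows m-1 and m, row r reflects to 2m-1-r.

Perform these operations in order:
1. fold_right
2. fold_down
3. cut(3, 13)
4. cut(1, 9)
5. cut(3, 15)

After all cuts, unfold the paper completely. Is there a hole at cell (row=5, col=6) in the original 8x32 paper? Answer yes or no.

Op 1 fold_right: fold axis v@16; visible region now rows[0,8) x cols[16,32) = 8x16
Op 2 fold_down: fold axis h@4; visible region now rows[4,8) x cols[16,32) = 4x16
Op 3 cut(3, 13): punch at orig (7,29); cuts so far [(7, 29)]; region rows[4,8) x cols[16,32) = 4x16
Op 4 cut(1, 9): punch at orig (5,25); cuts so far [(5, 25), (7, 29)]; region rows[4,8) x cols[16,32) = 4x16
Op 5 cut(3, 15): punch at orig (7,31); cuts so far [(5, 25), (7, 29), (7, 31)]; region rows[4,8) x cols[16,32) = 4x16
Unfold 1 (reflect across h@4): 6 holes -> [(0, 29), (0, 31), (2, 25), (5, 25), (7, 29), (7, 31)]
Unfold 2 (reflect across v@16): 12 holes -> [(0, 0), (0, 2), (0, 29), (0, 31), (2, 6), (2, 25), (5, 6), (5, 25), (7, 0), (7, 2), (7, 29), (7, 31)]
Holes: [(0, 0), (0, 2), (0, 29), (0, 31), (2, 6), (2, 25), (5, 6), (5, 25), (7, 0), (7, 2), (7, 29), (7, 31)]

Answer: yes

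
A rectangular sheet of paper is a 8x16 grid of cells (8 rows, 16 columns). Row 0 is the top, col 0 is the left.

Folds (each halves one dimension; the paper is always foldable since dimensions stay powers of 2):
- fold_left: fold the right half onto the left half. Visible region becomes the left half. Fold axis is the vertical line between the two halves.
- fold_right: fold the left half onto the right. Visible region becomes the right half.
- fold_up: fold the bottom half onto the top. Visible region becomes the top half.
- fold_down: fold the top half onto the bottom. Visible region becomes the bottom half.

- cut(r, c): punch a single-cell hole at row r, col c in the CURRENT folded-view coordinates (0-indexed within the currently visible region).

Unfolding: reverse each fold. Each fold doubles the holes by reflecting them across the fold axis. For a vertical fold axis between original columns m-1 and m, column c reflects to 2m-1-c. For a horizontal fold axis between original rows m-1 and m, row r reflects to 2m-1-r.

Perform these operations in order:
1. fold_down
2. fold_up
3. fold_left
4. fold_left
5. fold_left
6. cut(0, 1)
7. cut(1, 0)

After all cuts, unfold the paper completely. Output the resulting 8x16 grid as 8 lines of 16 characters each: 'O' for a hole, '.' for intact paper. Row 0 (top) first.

Op 1 fold_down: fold axis h@4; visible region now rows[4,8) x cols[0,16) = 4x16
Op 2 fold_up: fold axis h@6; visible region now rows[4,6) x cols[0,16) = 2x16
Op 3 fold_left: fold axis v@8; visible region now rows[4,6) x cols[0,8) = 2x8
Op 4 fold_left: fold axis v@4; visible region now rows[4,6) x cols[0,4) = 2x4
Op 5 fold_left: fold axis v@2; visible region now rows[4,6) x cols[0,2) = 2x2
Op 6 cut(0, 1): punch at orig (4,1); cuts so far [(4, 1)]; region rows[4,6) x cols[0,2) = 2x2
Op 7 cut(1, 0): punch at orig (5,0); cuts so far [(4, 1), (5, 0)]; region rows[4,6) x cols[0,2) = 2x2
Unfold 1 (reflect across v@2): 4 holes -> [(4, 1), (4, 2), (5, 0), (5, 3)]
Unfold 2 (reflect across v@4): 8 holes -> [(4, 1), (4, 2), (4, 5), (4, 6), (5, 0), (5, 3), (5, 4), (5, 7)]
Unfold 3 (reflect across v@8): 16 holes -> [(4, 1), (4, 2), (4, 5), (4, 6), (4, 9), (4, 10), (4, 13), (4, 14), (5, 0), (5, 3), (5, 4), (5, 7), (5, 8), (5, 11), (5, 12), (5, 15)]
Unfold 4 (reflect across h@6): 32 holes -> [(4, 1), (4, 2), (4, 5), (4, 6), (4, 9), (4, 10), (4, 13), (4, 14), (5, 0), (5, 3), (5, 4), (5, 7), (5, 8), (5, 11), (5, 12), (5, 15), (6, 0), (6, 3), (6, 4), (6, 7), (6, 8), (6, 11), (6, 12), (6, 15), (7, 1), (7, 2), (7, 5), (7, 6), (7, 9), (7, 10), (7, 13), (7, 14)]
Unfold 5 (reflect across h@4): 64 holes -> [(0, 1), (0, 2), (0, 5), (0, 6), (0, 9), (0, 10), (0, 13), (0, 14), (1, 0), (1, 3), (1, 4), (1, 7), (1, 8), (1, 11), (1, 12), (1, 15), (2, 0), (2, 3), (2, 4), (2, 7), (2, 8), (2, 11), (2, 12), (2, 15), (3, 1), (3, 2), (3, 5), (3, 6), (3, 9), (3, 10), (3, 13), (3, 14), (4, 1), (4, 2), (4, 5), (4, 6), (4, 9), (4, 10), (4, 13), (4, 14), (5, 0), (5, 3), (5, 4), (5, 7), (5, 8), (5, 11), (5, 12), (5, 15), (6, 0), (6, 3), (6, 4), (6, 7), (6, 8), (6, 11), (6, 12), (6, 15), (7, 1), (7, 2), (7, 5), (7, 6), (7, 9), (7, 10), (7, 13), (7, 14)]

Answer: .OO..OO..OO..OO.
O..OO..OO..OO..O
O..OO..OO..OO..O
.OO..OO..OO..OO.
.OO..OO..OO..OO.
O..OO..OO..OO..O
O..OO..OO..OO..O
.OO..OO..OO..OO.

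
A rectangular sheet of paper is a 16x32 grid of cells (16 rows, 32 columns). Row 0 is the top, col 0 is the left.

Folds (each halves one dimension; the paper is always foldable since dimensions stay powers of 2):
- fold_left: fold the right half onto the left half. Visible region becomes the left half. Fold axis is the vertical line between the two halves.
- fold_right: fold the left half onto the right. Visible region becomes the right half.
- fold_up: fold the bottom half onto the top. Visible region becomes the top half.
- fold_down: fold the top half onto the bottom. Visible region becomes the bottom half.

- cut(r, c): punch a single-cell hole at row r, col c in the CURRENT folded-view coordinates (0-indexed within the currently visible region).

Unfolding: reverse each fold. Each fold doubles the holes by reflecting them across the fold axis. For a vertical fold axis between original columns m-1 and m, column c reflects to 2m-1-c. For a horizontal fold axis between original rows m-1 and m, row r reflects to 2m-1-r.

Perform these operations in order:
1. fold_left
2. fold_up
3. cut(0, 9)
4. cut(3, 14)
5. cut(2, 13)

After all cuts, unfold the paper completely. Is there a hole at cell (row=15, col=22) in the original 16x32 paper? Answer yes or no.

Op 1 fold_left: fold axis v@16; visible region now rows[0,16) x cols[0,16) = 16x16
Op 2 fold_up: fold axis h@8; visible region now rows[0,8) x cols[0,16) = 8x16
Op 3 cut(0, 9): punch at orig (0,9); cuts so far [(0, 9)]; region rows[0,8) x cols[0,16) = 8x16
Op 4 cut(3, 14): punch at orig (3,14); cuts so far [(0, 9), (3, 14)]; region rows[0,8) x cols[0,16) = 8x16
Op 5 cut(2, 13): punch at orig (2,13); cuts so far [(0, 9), (2, 13), (3, 14)]; region rows[0,8) x cols[0,16) = 8x16
Unfold 1 (reflect across h@8): 6 holes -> [(0, 9), (2, 13), (3, 14), (12, 14), (13, 13), (15, 9)]
Unfold 2 (reflect across v@16): 12 holes -> [(0, 9), (0, 22), (2, 13), (2, 18), (3, 14), (3, 17), (12, 14), (12, 17), (13, 13), (13, 18), (15, 9), (15, 22)]
Holes: [(0, 9), (0, 22), (2, 13), (2, 18), (3, 14), (3, 17), (12, 14), (12, 17), (13, 13), (13, 18), (15, 9), (15, 22)]

Answer: yes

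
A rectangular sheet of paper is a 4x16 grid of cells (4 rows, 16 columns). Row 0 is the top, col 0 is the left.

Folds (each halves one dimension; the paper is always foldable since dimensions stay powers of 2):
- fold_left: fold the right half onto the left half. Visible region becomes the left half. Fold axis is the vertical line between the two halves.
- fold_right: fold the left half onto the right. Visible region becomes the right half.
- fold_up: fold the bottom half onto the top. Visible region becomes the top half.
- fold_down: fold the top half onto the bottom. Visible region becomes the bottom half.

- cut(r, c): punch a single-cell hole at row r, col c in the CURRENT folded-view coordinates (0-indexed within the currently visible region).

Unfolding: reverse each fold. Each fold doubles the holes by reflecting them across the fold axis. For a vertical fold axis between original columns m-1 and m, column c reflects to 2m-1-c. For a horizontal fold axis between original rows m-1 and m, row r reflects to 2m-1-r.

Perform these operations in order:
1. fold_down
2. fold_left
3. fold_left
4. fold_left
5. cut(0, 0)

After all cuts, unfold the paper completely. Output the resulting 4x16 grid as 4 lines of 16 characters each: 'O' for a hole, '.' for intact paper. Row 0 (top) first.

Answer: ................
O..OO..OO..OO..O
O..OO..OO..OO..O
................

Derivation:
Op 1 fold_down: fold axis h@2; visible region now rows[2,4) x cols[0,16) = 2x16
Op 2 fold_left: fold axis v@8; visible region now rows[2,4) x cols[0,8) = 2x8
Op 3 fold_left: fold axis v@4; visible region now rows[2,4) x cols[0,4) = 2x4
Op 4 fold_left: fold axis v@2; visible region now rows[2,4) x cols[0,2) = 2x2
Op 5 cut(0, 0): punch at orig (2,0); cuts so far [(2, 0)]; region rows[2,4) x cols[0,2) = 2x2
Unfold 1 (reflect across v@2): 2 holes -> [(2, 0), (2, 3)]
Unfold 2 (reflect across v@4): 4 holes -> [(2, 0), (2, 3), (2, 4), (2, 7)]
Unfold 3 (reflect across v@8): 8 holes -> [(2, 0), (2, 3), (2, 4), (2, 7), (2, 8), (2, 11), (2, 12), (2, 15)]
Unfold 4 (reflect across h@2): 16 holes -> [(1, 0), (1, 3), (1, 4), (1, 7), (1, 8), (1, 11), (1, 12), (1, 15), (2, 0), (2, 3), (2, 4), (2, 7), (2, 8), (2, 11), (2, 12), (2, 15)]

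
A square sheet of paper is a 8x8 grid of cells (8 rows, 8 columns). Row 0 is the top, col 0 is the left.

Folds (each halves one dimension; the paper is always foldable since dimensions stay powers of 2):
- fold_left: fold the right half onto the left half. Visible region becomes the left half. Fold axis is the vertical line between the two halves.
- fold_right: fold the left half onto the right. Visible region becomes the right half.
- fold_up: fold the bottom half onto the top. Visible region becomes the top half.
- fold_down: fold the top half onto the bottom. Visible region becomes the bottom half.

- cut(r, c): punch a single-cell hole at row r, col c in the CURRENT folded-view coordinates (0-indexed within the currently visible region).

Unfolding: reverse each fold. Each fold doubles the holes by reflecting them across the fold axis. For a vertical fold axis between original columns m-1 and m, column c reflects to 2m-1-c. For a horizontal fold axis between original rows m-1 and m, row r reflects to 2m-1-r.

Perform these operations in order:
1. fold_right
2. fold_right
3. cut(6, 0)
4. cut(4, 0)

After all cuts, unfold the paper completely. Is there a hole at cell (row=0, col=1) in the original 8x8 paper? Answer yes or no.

Answer: no

Derivation:
Op 1 fold_right: fold axis v@4; visible region now rows[0,8) x cols[4,8) = 8x4
Op 2 fold_right: fold axis v@6; visible region now rows[0,8) x cols[6,8) = 8x2
Op 3 cut(6, 0): punch at orig (6,6); cuts so far [(6, 6)]; region rows[0,8) x cols[6,8) = 8x2
Op 4 cut(4, 0): punch at orig (4,6); cuts so far [(4, 6), (6, 6)]; region rows[0,8) x cols[6,8) = 8x2
Unfold 1 (reflect across v@6): 4 holes -> [(4, 5), (4, 6), (6, 5), (6, 6)]
Unfold 2 (reflect across v@4): 8 holes -> [(4, 1), (4, 2), (4, 5), (4, 6), (6, 1), (6, 2), (6, 5), (6, 6)]
Holes: [(4, 1), (4, 2), (4, 5), (4, 6), (6, 1), (6, 2), (6, 5), (6, 6)]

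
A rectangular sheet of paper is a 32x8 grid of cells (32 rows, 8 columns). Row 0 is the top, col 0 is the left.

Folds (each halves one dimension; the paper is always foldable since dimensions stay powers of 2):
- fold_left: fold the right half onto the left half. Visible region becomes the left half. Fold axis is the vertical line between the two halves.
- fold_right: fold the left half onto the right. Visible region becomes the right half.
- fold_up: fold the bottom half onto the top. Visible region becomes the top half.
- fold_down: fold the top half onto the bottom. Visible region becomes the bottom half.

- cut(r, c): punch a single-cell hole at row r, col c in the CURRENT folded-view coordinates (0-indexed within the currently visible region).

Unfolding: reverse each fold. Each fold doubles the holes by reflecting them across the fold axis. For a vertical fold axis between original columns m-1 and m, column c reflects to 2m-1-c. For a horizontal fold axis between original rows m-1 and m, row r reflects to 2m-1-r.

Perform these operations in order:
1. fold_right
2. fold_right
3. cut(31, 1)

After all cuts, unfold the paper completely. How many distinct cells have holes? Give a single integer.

Answer: 4

Derivation:
Op 1 fold_right: fold axis v@4; visible region now rows[0,32) x cols[4,8) = 32x4
Op 2 fold_right: fold axis v@6; visible region now rows[0,32) x cols[6,8) = 32x2
Op 3 cut(31, 1): punch at orig (31,7); cuts so far [(31, 7)]; region rows[0,32) x cols[6,8) = 32x2
Unfold 1 (reflect across v@6): 2 holes -> [(31, 4), (31, 7)]
Unfold 2 (reflect across v@4): 4 holes -> [(31, 0), (31, 3), (31, 4), (31, 7)]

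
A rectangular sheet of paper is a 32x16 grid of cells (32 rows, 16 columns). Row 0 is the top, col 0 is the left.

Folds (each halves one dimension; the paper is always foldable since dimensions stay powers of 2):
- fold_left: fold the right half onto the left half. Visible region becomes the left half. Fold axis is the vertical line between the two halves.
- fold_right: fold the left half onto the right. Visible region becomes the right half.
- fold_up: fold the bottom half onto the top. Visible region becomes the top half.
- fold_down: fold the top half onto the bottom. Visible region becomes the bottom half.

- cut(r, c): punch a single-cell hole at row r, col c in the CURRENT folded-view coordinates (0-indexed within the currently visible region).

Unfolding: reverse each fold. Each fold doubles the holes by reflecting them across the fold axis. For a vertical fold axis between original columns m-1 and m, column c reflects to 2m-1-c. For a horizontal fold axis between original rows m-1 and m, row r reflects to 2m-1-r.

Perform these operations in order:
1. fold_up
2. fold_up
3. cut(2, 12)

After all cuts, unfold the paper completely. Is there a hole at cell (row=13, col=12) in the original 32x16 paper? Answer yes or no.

Op 1 fold_up: fold axis h@16; visible region now rows[0,16) x cols[0,16) = 16x16
Op 2 fold_up: fold axis h@8; visible region now rows[0,8) x cols[0,16) = 8x16
Op 3 cut(2, 12): punch at orig (2,12); cuts so far [(2, 12)]; region rows[0,8) x cols[0,16) = 8x16
Unfold 1 (reflect across h@8): 2 holes -> [(2, 12), (13, 12)]
Unfold 2 (reflect across h@16): 4 holes -> [(2, 12), (13, 12), (18, 12), (29, 12)]
Holes: [(2, 12), (13, 12), (18, 12), (29, 12)]

Answer: yes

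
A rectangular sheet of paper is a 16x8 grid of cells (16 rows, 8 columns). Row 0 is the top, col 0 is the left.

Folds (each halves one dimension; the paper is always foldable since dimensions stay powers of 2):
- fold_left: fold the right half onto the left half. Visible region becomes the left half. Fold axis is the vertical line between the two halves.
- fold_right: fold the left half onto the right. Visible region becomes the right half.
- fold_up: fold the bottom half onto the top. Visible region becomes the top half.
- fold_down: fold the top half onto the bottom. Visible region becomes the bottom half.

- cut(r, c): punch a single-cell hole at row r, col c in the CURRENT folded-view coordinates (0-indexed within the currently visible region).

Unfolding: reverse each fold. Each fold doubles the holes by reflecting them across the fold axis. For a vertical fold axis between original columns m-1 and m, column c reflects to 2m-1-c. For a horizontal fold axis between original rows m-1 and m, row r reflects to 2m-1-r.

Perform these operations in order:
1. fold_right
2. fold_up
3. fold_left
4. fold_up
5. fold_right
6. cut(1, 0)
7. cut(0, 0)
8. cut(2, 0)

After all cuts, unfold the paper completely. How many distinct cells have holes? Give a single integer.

Answer: 96

Derivation:
Op 1 fold_right: fold axis v@4; visible region now rows[0,16) x cols[4,8) = 16x4
Op 2 fold_up: fold axis h@8; visible region now rows[0,8) x cols[4,8) = 8x4
Op 3 fold_left: fold axis v@6; visible region now rows[0,8) x cols[4,6) = 8x2
Op 4 fold_up: fold axis h@4; visible region now rows[0,4) x cols[4,6) = 4x2
Op 5 fold_right: fold axis v@5; visible region now rows[0,4) x cols[5,6) = 4x1
Op 6 cut(1, 0): punch at orig (1,5); cuts so far [(1, 5)]; region rows[0,4) x cols[5,6) = 4x1
Op 7 cut(0, 0): punch at orig (0,5); cuts so far [(0, 5), (1, 5)]; region rows[0,4) x cols[5,6) = 4x1
Op 8 cut(2, 0): punch at orig (2,5); cuts so far [(0, 5), (1, 5), (2, 5)]; region rows[0,4) x cols[5,6) = 4x1
Unfold 1 (reflect across v@5): 6 holes -> [(0, 4), (0, 5), (1, 4), (1, 5), (2, 4), (2, 5)]
Unfold 2 (reflect across h@4): 12 holes -> [(0, 4), (0, 5), (1, 4), (1, 5), (2, 4), (2, 5), (5, 4), (5, 5), (6, 4), (6, 5), (7, 4), (7, 5)]
Unfold 3 (reflect across v@6): 24 holes -> [(0, 4), (0, 5), (0, 6), (0, 7), (1, 4), (1, 5), (1, 6), (1, 7), (2, 4), (2, 5), (2, 6), (2, 7), (5, 4), (5, 5), (5, 6), (5, 7), (6, 4), (6, 5), (6, 6), (6, 7), (7, 4), (7, 5), (7, 6), (7, 7)]
Unfold 4 (reflect across h@8): 48 holes -> [(0, 4), (0, 5), (0, 6), (0, 7), (1, 4), (1, 5), (1, 6), (1, 7), (2, 4), (2, 5), (2, 6), (2, 7), (5, 4), (5, 5), (5, 6), (5, 7), (6, 4), (6, 5), (6, 6), (6, 7), (7, 4), (7, 5), (7, 6), (7, 7), (8, 4), (8, 5), (8, 6), (8, 7), (9, 4), (9, 5), (9, 6), (9, 7), (10, 4), (10, 5), (10, 6), (10, 7), (13, 4), (13, 5), (13, 6), (13, 7), (14, 4), (14, 5), (14, 6), (14, 7), (15, 4), (15, 5), (15, 6), (15, 7)]
Unfold 5 (reflect across v@4): 96 holes -> [(0, 0), (0, 1), (0, 2), (0, 3), (0, 4), (0, 5), (0, 6), (0, 7), (1, 0), (1, 1), (1, 2), (1, 3), (1, 4), (1, 5), (1, 6), (1, 7), (2, 0), (2, 1), (2, 2), (2, 3), (2, 4), (2, 5), (2, 6), (2, 7), (5, 0), (5, 1), (5, 2), (5, 3), (5, 4), (5, 5), (5, 6), (5, 7), (6, 0), (6, 1), (6, 2), (6, 3), (6, 4), (6, 5), (6, 6), (6, 7), (7, 0), (7, 1), (7, 2), (7, 3), (7, 4), (7, 5), (7, 6), (7, 7), (8, 0), (8, 1), (8, 2), (8, 3), (8, 4), (8, 5), (8, 6), (8, 7), (9, 0), (9, 1), (9, 2), (9, 3), (9, 4), (9, 5), (9, 6), (9, 7), (10, 0), (10, 1), (10, 2), (10, 3), (10, 4), (10, 5), (10, 6), (10, 7), (13, 0), (13, 1), (13, 2), (13, 3), (13, 4), (13, 5), (13, 6), (13, 7), (14, 0), (14, 1), (14, 2), (14, 3), (14, 4), (14, 5), (14, 6), (14, 7), (15, 0), (15, 1), (15, 2), (15, 3), (15, 4), (15, 5), (15, 6), (15, 7)]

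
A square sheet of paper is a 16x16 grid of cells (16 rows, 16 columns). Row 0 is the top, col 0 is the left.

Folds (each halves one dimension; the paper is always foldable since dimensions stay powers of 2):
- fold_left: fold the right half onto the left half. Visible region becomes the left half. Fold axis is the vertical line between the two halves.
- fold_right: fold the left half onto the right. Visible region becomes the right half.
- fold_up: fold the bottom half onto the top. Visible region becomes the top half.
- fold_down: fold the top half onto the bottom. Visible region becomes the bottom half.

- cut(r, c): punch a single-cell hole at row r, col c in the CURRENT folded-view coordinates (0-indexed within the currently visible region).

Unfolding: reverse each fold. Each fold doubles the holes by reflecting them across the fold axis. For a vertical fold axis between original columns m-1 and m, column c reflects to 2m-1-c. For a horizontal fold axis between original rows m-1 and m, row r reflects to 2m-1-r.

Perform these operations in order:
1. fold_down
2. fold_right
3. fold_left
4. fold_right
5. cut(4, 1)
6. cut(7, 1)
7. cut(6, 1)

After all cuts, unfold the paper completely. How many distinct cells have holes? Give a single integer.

Op 1 fold_down: fold axis h@8; visible region now rows[8,16) x cols[0,16) = 8x16
Op 2 fold_right: fold axis v@8; visible region now rows[8,16) x cols[8,16) = 8x8
Op 3 fold_left: fold axis v@12; visible region now rows[8,16) x cols[8,12) = 8x4
Op 4 fold_right: fold axis v@10; visible region now rows[8,16) x cols[10,12) = 8x2
Op 5 cut(4, 1): punch at orig (12,11); cuts so far [(12, 11)]; region rows[8,16) x cols[10,12) = 8x2
Op 6 cut(7, 1): punch at orig (15,11); cuts so far [(12, 11), (15, 11)]; region rows[8,16) x cols[10,12) = 8x2
Op 7 cut(6, 1): punch at orig (14,11); cuts so far [(12, 11), (14, 11), (15, 11)]; region rows[8,16) x cols[10,12) = 8x2
Unfold 1 (reflect across v@10): 6 holes -> [(12, 8), (12, 11), (14, 8), (14, 11), (15, 8), (15, 11)]
Unfold 2 (reflect across v@12): 12 holes -> [(12, 8), (12, 11), (12, 12), (12, 15), (14, 8), (14, 11), (14, 12), (14, 15), (15, 8), (15, 11), (15, 12), (15, 15)]
Unfold 3 (reflect across v@8): 24 holes -> [(12, 0), (12, 3), (12, 4), (12, 7), (12, 8), (12, 11), (12, 12), (12, 15), (14, 0), (14, 3), (14, 4), (14, 7), (14, 8), (14, 11), (14, 12), (14, 15), (15, 0), (15, 3), (15, 4), (15, 7), (15, 8), (15, 11), (15, 12), (15, 15)]
Unfold 4 (reflect across h@8): 48 holes -> [(0, 0), (0, 3), (0, 4), (0, 7), (0, 8), (0, 11), (0, 12), (0, 15), (1, 0), (1, 3), (1, 4), (1, 7), (1, 8), (1, 11), (1, 12), (1, 15), (3, 0), (3, 3), (3, 4), (3, 7), (3, 8), (3, 11), (3, 12), (3, 15), (12, 0), (12, 3), (12, 4), (12, 7), (12, 8), (12, 11), (12, 12), (12, 15), (14, 0), (14, 3), (14, 4), (14, 7), (14, 8), (14, 11), (14, 12), (14, 15), (15, 0), (15, 3), (15, 4), (15, 7), (15, 8), (15, 11), (15, 12), (15, 15)]

Answer: 48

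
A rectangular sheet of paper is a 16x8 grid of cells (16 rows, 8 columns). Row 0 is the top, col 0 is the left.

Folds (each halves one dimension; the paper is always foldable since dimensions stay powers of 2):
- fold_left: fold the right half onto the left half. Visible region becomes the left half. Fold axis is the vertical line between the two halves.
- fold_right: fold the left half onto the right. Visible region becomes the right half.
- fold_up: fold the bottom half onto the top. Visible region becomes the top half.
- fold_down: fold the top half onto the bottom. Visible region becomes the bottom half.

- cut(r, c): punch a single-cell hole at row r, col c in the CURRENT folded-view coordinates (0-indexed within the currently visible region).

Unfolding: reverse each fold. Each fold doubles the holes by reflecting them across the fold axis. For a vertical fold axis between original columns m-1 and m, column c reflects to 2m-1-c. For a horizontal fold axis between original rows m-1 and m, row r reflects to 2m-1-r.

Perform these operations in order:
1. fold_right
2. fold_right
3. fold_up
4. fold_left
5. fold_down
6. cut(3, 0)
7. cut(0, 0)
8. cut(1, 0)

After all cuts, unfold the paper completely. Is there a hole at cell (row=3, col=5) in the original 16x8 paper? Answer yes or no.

Answer: yes

Derivation:
Op 1 fold_right: fold axis v@4; visible region now rows[0,16) x cols[4,8) = 16x4
Op 2 fold_right: fold axis v@6; visible region now rows[0,16) x cols[6,8) = 16x2
Op 3 fold_up: fold axis h@8; visible region now rows[0,8) x cols[6,8) = 8x2
Op 4 fold_left: fold axis v@7; visible region now rows[0,8) x cols[6,7) = 8x1
Op 5 fold_down: fold axis h@4; visible region now rows[4,8) x cols[6,7) = 4x1
Op 6 cut(3, 0): punch at orig (7,6); cuts so far [(7, 6)]; region rows[4,8) x cols[6,7) = 4x1
Op 7 cut(0, 0): punch at orig (4,6); cuts so far [(4, 6), (7, 6)]; region rows[4,8) x cols[6,7) = 4x1
Op 8 cut(1, 0): punch at orig (5,6); cuts so far [(4, 6), (5, 6), (7, 6)]; region rows[4,8) x cols[6,7) = 4x1
Unfold 1 (reflect across h@4): 6 holes -> [(0, 6), (2, 6), (3, 6), (4, 6), (5, 6), (7, 6)]
Unfold 2 (reflect across v@7): 12 holes -> [(0, 6), (0, 7), (2, 6), (2, 7), (3, 6), (3, 7), (4, 6), (4, 7), (5, 6), (5, 7), (7, 6), (7, 7)]
Unfold 3 (reflect across h@8): 24 holes -> [(0, 6), (0, 7), (2, 6), (2, 7), (3, 6), (3, 7), (4, 6), (4, 7), (5, 6), (5, 7), (7, 6), (7, 7), (8, 6), (8, 7), (10, 6), (10, 7), (11, 6), (11, 7), (12, 6), (12, 7), (13, 6), (13, 7), (15, 6), (15, 7)]
Unfold 4 (reflect across v@6): 48 holes -> [(0, 4), (0, 5), (0, 6), (0, 7), (2, 4), (2, 5), (2, 6), (2, 7), (3, 4), (3, 5), (3, 6), (3, 7), (4, 4), (4, 5), (4, 6), (4, 7), (5, 4), (5, 5), (5, 6), (5, 7), (7, 4), (7, 5), (7, 6), (7, 7), (8, 4), (8, 5), (8, 6), (8, 7), (10, 4), (10, 5), (10, 6), (10, 7), (11, 4), (11, 5), (11, 6), (11, 7), (12, 4), (12, 5), (12, 6), (12, 7), (13, 4), (13, 5), (13, 6), (13, 7), (15, 4), (15, 5), (15, 6), (15, 7)]
Unfold 5 (reflect across v@4): 96 holes -> [(0, 0), (0, 1), (0, 2), (0, 3), (0, 4), (0, 5), (0, 6), (0, 7), (2, 0), (2, 1), (2, 2), (2, 3), (2, 4), (2, 5), (2, 6), (2, 7), (3, 0), (3, 1), (3, 2), (3, 3), (3, 4), (3, 5), (3, 6), (3, 7), (4, 0), (4, 1), (4, 2), (4, 3), (4, 4), (4, 5), (4, 6), (4, 7), (5, 0), (5, 1), (5, 2), (5, 3), (5, 4), (5, 5), (5, 6), (5, 7), (7, 0), (7, 1), (7, 2), (7, 3), (7, 4), (7, 5), (7, 6), (7, 7), (8, 0), (8, 1), (8, 2), (8, 3), (8, 4), (8, 5), (8, 6), (8, 7), (10, 0), (10, 1), (10, 2), (10, 3), (10, 4), (10, 5), (10, 6), (10, 7), (11, 0), (11, 1), (11, 2), (11, 3), (11, 4), (11, 5), (11, 6), (11, 7), (12, 0), (12, 1), (12, 2), (12, 3), (12, 4), (12, 5), (12, 6), (12, 7), (13, 0), (13, 1), (13, 2), (13, 3), (13, 4), (13, 5), (13, 6), (13, 7), (15, 0), (15, 1), (15, 2), (15, 3), (15, 4), (15, 5), (15, 6), (15, 7)]
Holes: [(0, 0), (0, 1), (0, 2), (0, 3), (0, 4), (0, 5), (0, 6), (0, 7), (2, 0), (2, 1), (2, 2), (2, 3), (2, 4), (2, 5), (2, 6), (2, 7), (3, 0), (3, 1), (3, 2), (3, 3), (3, 4), (3, 5), (3, 6), (3, 7), (4, 0), (4, 1), (4, 2), (4, 3), (4, 4), (4, 5), (4, 6), (4, 7), (5, 0), (5, 1), (5, 2), (5, 3), (5, 4), (5, 5), (5, 6), (5, 7), (7, 0), (7, 1), (7, 2), (7, 3), (7, 4), (7, 5), (7, 6), (7, 7), (8, 0), (8, 1), (8, 2), (8, 3), (8, 4), (8, 5), (8, 6), (8, 7), (10, 0), (10, 1), (10, 2), (10, 3), (10, 4), (10, 5), (10, 6), (10, 7), (11, 0), (11, 1), (11, 2), (11, 3), (11, 4), (11, 5), (11, 6), (11, 7), (12, 0), (12, 1), (12, 2), (12, 3), (12, 4), (12, 5), (12, 6), (12, 7), (13, 0), (13, 1), (13, 2), (13, 3), (13, 4), (13, 5), (13, 6), (13, 7), (15, 0), (15, 1), (15, 2), (15, 3), (15, 4), (15, 5), (15, 6), (15, 7)]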